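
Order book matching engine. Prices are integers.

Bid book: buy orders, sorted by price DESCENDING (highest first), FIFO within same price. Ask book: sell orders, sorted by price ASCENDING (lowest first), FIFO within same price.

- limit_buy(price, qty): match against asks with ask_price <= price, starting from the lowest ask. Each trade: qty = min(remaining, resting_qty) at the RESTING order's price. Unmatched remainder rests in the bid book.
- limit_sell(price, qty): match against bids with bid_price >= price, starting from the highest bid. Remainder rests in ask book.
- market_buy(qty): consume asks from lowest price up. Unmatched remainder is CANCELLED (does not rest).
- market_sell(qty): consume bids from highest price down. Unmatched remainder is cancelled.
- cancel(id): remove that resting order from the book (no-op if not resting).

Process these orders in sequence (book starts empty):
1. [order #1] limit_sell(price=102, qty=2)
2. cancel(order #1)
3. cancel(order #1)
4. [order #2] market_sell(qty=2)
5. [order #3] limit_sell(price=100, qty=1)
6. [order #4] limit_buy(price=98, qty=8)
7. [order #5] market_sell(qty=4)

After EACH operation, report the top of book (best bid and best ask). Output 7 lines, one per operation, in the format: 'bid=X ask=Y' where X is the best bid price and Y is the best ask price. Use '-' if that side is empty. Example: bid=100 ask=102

Answer: bid=- ask=102
bid=- ask=-
bid=- ask=-
bid=- ask=-
bid=- ask=100
bid=98 ask=100
bid=98 ask=100

Derivation:
After op 1 [order #1] limit_sell(price=102, qty=2): fills=none; bids=[-] asks=[#1:2@102]
After op 2 cancel(order #1): fills=none; bids=[-] asks=[-]
After op 3 cancel(order #1): fills=none; bids=[-] asks=[-]
After op 4 [order #2] market_sell(qty=2): fills=none; bids=[-] asks=[-]
After op 5 [order #3] limit_sell(price=100, qty=1): fills=none; bids=[-] asks=[#3:1@100]
After op 6 [order #4] limit_buy(price=98, qty=8): fills=none; bids=[#4:8@98] asks=[#3:1@100]
After op 7 [order #5] market_sell(qty=4): fills=#4x#5:4@98; bids=[#4:4@98] asks=[#3:1@100]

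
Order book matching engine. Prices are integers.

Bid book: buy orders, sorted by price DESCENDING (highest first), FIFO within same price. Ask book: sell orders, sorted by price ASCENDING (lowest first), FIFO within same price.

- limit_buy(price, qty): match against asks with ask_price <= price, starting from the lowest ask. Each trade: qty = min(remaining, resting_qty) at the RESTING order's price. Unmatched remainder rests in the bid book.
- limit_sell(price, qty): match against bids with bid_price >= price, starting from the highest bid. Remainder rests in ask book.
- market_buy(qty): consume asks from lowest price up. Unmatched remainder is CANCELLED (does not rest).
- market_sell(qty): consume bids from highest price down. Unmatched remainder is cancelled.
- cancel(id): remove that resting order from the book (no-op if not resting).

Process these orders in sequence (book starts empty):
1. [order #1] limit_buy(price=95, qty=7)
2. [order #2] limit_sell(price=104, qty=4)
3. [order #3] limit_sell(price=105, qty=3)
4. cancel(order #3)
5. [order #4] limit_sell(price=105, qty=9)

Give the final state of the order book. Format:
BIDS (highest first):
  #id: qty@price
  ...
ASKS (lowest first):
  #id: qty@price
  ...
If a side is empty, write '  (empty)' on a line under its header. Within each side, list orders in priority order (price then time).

Answer: BIDS (highest first):
  #1: 7@95
ASKS (lowest first):
  #2: 4@104
  #4: 9@105

Derivation:
After op 1 [order #1] limit_buy(price=95, qty=7): fills=none; bids=[#1:7@95] asks=[-]
After op 2 [order #2] limit_sell(price=104, qty=4): fills=none; bids=[#1:7@95] asks=[#2:4@104]
After op 3 [order #3] limit_sell(price=105, qty=3): fills=none; bids=[#1:7@95] asks=[#2:4@104 #3:3@105]
After op 4 cancel(order #3): fills=none; bids=[#1:7@95] asks=[#2:4@104]
After op 5 [order #4] limit_sell(price=105, qty=9): fills=none; bids=[#1:7@95] asks=[#2:4@104 #4:9@105]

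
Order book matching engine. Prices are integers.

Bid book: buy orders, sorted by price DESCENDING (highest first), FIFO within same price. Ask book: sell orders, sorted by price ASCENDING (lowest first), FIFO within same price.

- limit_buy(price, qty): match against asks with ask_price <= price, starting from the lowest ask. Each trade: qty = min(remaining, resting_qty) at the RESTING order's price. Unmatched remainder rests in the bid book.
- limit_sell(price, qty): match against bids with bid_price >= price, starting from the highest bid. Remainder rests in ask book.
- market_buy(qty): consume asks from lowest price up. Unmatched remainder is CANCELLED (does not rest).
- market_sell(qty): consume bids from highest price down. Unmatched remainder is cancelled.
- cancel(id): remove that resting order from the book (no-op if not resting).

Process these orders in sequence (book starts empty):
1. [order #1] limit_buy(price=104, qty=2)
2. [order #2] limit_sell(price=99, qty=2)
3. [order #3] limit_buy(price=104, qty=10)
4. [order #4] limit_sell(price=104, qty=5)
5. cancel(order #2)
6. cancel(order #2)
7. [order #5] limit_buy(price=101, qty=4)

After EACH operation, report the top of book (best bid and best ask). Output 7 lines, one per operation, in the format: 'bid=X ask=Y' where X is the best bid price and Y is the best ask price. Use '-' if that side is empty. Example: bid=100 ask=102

Answer: bid=104 ask=-
bid=- ask=-
bid=104 ask=-
bid=104 ask=-
bid=104 ask=-
bid=104 ask=-
bid=104 ask=-

Derivation:
After op 1 [order #1] limit_buy(price=104, qty=2): fills=none; bids=[#1:2@104] asks=[-]
After op 2 [order #2] limit_sell(price=99, qty=2): fills=#1x#2:2@104; bids=[-] asks=[-]
After op 3 [order #3] limit_buy(price=104, qty=10): fills=none; bids=[#3:10@104] asks=[-]
After op 4 [order #4] limit_sell(price=104, qty=5): fills=#3x#4:5@104; bids=[#3:5@104] asks=[-]
After op 5 cancel(order #2): fills=none; bids=[#3:5@104] asks=[-]
After op 6 cancel(order #2): fills=none; bids=[#3:5@104] asks=[-]
After op 7 [order #5] limit_buy(price=101, qty=4): fills=none; bids=[#3:5@104 #5:4@101] asks=[-]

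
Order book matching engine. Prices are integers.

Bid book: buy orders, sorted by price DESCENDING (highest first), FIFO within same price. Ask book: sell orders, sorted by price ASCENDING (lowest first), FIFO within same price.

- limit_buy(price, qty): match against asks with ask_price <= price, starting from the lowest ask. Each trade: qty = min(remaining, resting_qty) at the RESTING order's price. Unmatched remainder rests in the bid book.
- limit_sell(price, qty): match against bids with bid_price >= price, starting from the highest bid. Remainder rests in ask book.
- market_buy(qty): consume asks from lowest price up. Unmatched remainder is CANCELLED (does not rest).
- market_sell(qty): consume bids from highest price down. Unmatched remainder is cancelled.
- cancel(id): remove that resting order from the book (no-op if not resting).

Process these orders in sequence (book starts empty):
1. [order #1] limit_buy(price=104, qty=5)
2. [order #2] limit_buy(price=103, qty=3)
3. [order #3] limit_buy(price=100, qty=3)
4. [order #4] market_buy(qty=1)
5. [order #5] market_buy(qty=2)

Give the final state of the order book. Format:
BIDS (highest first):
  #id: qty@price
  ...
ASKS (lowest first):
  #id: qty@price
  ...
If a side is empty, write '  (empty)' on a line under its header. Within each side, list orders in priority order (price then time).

Answer: BIDS (highest first):
  #1: 5@104
  #2: 3@103
  #3: 3@100
ASKS (lowest first):
  (empty)

Derivation:
After op 1 [order #1] limit_buy(price=104, qty=5): fills=none; bids=[#1:5@104] asks=[-]
After op 2 [order #2] limit_buy(price=103, qty=3): fills=none; bids=[#1:5@104 #2:3@103] asks=[-]
After op 3 [order #3] limit_buy(price=100, qty=3): fills=none; bids=[#1:5@104 #2:3@103 #3:3@100] asks=[-]
After op 4 [order #4] market_buy(qty=1): fills=none; bids=[#1:5@104 #2:3@103 #3:3@100] asks=[-]
After op 5 [order #5] market_buy(qty=2): fills=none; bids=[#1:5@104 #2:3@103 #3:3@100] asks=[-]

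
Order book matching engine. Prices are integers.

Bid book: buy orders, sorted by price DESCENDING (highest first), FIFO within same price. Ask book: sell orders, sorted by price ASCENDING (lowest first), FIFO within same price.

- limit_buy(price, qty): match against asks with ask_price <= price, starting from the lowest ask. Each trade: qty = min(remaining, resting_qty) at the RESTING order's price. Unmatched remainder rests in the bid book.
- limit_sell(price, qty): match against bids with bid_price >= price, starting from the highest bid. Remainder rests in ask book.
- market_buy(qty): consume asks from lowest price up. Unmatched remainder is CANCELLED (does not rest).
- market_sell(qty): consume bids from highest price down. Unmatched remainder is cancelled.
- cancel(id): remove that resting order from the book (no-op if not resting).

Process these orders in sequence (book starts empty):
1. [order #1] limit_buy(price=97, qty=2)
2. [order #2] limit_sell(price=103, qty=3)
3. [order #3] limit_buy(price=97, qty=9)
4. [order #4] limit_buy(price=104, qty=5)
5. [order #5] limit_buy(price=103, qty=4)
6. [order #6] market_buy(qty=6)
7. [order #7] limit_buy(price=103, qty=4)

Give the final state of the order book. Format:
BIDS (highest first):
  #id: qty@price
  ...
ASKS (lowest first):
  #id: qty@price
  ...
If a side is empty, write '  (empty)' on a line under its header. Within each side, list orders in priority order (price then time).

After op 1 [order #1] limit_buy(price=97, qty=2): fills=none; bids=[#1:2@97] asks=[-]
After op 2 [order #2] limit_sell(price=103, qty=3): fills=none; bids=[#1:2@97] asks=[#2:3@103]
After op 3 [order #3] limit_buy(price=97, qty=9): fills=none; bids=[#1:2@97 #3:9@97] asks=[#2:3@103]
After op 4 [order #4] limit_buy(price=104, qty=5): fills=#4x#2:3@103; bids=[#4:2@104 #1:2@97 #3:9@97] asks=[-]
After op 5 [order #5] limit_buy(price=103, qty=4): fills=none; bids=[#4:2@104 #5:4@103 #1:2@97 #3:9@97] asks=[-]
After op 6 [order #6] market_buy(qty=6): fills=none; bids=[#4:2@104 #5:4@103 #1:2@97 #3:9@97] asks=[-]
After op 7 [order #7] limit_buy(price=103, qty=4): fills=none; bids=[#4:2@104 #5:4@103 #7:4@103 #1:2@97 #3:9@97] asks=[-]

Answer: BIDS (highest first):
  #4: 2@104
  #5: 4@103
  #7: 4@103
  #1: 2@97
  #3: 9@97
ASKS (lowest first):
  (empty)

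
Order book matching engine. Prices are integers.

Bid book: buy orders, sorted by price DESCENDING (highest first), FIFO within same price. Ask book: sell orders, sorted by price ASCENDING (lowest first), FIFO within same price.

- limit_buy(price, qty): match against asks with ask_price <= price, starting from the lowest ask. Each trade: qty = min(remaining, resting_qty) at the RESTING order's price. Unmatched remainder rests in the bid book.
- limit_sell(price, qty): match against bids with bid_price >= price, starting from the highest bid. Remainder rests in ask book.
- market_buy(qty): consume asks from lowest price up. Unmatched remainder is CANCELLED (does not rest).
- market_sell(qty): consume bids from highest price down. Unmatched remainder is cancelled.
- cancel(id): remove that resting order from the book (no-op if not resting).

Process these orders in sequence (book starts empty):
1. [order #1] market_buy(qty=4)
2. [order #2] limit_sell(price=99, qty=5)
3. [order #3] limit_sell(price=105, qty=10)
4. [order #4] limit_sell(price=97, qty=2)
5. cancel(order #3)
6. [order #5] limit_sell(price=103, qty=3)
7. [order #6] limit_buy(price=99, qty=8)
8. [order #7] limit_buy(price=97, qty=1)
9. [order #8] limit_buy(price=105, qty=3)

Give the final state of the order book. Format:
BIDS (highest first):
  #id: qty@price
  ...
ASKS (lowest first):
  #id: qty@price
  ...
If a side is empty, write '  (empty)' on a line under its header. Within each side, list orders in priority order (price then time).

After op 1 [order #1] market_buy(qty=4): fills=none; bids=[-] asks=[-]
After op 2 [order #2] limit_sell(price=99, qty=5): fills=none; bids=[-] asks=[#2:5@99]
After op 3 [order #3] limit_sell(price=105, qty=10): fills=none; bids=[-] asks=[#2:5@99 #3:10@105]
After op 4 [order #4] limit_sell(price=97, qty=2): fills=none; bids=[-] asks=[#4:2@97 #2:5@99 #3:10@105]
After op 5 cancel(order #3): fills=none; bids=[-] asks=[#4:2@97 #2:5@99]
After op 6 [order #5] limit_sell(price=103, qty=3): fills=none; bids=[-] asks=[#4:2@97 #2:5@99 #5:3@103]
After op 7 [order #6] limit_buy(price=99, qty=8): fills=#6x#4:2@97 #6x#2:5@99; bids=[#6:1@99] asks=[#5:3@103]
After op 8 [order #7] limit_buy(price=97, qty=1): fills=none; bids=[#6:1@99 #7:1@97] asks=[#5:3@103]
After op 9 [order #8] limit_buy(price=105, qty=3): fills=#8x#5:3@103; bids=[#6:1@99 #7:1@97] asks=[-]

Answer: BIDS (highest first):
  #6: 1@99
  #7: 1@97
ASKS (lowest first):
  (empty)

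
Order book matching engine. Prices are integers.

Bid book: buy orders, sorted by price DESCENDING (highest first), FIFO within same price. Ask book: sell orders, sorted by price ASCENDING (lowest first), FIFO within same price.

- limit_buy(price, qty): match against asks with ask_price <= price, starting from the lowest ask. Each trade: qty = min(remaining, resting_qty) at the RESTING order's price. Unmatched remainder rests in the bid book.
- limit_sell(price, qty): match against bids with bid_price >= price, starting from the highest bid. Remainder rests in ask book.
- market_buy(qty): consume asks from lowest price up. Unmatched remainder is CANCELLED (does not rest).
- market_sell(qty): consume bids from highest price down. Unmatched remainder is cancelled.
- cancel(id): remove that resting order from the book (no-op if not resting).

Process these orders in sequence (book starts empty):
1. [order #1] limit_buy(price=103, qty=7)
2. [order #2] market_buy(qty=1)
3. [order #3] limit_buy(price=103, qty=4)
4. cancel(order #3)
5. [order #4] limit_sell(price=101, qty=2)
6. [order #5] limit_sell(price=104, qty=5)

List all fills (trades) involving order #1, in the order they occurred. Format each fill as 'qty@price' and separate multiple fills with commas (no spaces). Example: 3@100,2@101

After op 1 [order #1] limit_buy(price=103, qty=7): fills=none; bids=[#1:7@103] asks=[-]
After op 2 [order #2] market_buy(qty=1): fills=none; bids=[#1:7@103] asks=[-]
After op 3 [order #3] limit_buy(price=103, qty=4): fills=none; bids=[#1:7@103 #3:4@103] asks=[-]
After op 4 cancel(order #3): fills=none; bids=[#1:7@103] asks=[-]
After op 5 [order #4] limit_sell(price=101, qty=2): fills=#1x#4:2@103; bids=[#1:5@103] asks=[-]
After op 6 [order #5] limit_sell(price=104, qty=5): fills=none; bids=[#1:5@103] asks=[#5:5@104]

Answer: 2@103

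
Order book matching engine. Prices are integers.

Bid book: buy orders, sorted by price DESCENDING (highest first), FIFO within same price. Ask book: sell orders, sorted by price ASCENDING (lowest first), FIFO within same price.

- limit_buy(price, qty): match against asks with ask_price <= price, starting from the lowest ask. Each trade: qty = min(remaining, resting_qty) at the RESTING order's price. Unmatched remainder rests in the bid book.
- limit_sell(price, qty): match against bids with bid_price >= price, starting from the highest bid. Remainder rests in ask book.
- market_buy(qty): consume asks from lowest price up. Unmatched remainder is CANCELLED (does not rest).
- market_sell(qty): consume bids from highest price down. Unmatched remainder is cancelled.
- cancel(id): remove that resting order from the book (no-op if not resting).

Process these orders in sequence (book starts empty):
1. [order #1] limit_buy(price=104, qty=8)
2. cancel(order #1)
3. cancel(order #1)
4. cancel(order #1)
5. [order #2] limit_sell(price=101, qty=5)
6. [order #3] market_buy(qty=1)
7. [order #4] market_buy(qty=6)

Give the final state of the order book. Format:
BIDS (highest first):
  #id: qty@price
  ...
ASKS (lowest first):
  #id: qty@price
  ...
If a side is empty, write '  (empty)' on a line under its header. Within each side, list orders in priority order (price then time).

Answer: BIDS (highest first):
  (empty)
ASKS (lowest first):
  (empty)

Derivation:
After op 1 [order #1] limit_buy(price=104, qty=8): fills=none; bids=[#1:8@104] asks=[-]
After op 2 cancel(order #1): fills=none; bids=[-] asks=[-]
After op 3 cancel(order #1): fills=none; bids=[-] asks=[-]
After op 4 cancel(order #1): fills=none; bids=[-] asks=[-]
After op 5 [order #2] limit_sell(price=101, qty=5): fills=none; bids=[-] asks=[#2:5@101]
After op 6 [order #3] market_buy(qty=1): fills=#3x#2:1@101; bids=[-] asks=[#2:4@101]
After op 7 [order #4] market_buy(qty=6): fills=#4x#2:4@101; bids=[-] asks=[-]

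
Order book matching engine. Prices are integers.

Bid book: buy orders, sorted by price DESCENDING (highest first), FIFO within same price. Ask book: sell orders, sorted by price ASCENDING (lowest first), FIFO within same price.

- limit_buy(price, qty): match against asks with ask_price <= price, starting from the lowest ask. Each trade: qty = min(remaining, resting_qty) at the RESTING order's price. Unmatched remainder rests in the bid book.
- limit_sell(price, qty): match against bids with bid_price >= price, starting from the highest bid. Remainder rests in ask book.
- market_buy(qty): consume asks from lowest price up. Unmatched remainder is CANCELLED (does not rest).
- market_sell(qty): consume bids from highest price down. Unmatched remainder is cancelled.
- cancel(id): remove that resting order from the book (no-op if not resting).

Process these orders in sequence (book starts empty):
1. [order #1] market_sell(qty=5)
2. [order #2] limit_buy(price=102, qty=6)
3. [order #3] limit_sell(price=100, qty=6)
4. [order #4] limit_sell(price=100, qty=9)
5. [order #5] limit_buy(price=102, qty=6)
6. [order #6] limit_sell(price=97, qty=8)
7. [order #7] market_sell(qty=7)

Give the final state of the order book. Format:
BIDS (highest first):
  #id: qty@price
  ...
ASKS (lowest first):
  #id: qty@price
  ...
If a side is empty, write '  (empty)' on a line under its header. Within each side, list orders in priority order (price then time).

After op 1 [order #1] market_sell(qty=5): fills=none; bids=[-] asks=[-]
After op 2 [order #2] limit_buy(price=102, qty=6): fills=none; bids=[#2:6@102] asks=[-]
After op 3 [order #3] limit_sell(price=100, qty=6): fills=#2x#3:6@102; bids=[-] asks=[-]
After op 4 [order #4] limit_sell(price=100, qty=9): fills=none; bids=[-] asks=[#4:9@100]
After op 5 [order #5] limit_buy(price=102, qty=6): fills=#5x#4:6@100; bids=[-] asks=[#4:3@100]
After op 6 [order #6] limit_sell(price=97, qty=8): fills=none; bids=[-] asks=[#6:8@97 #4:3@100]
After op 7 [order #7] market_sell(qty=7): fills=none; bids=[-] asks=[#6:8@97 #4:3@100]

Answer: BIDS (highest first):
  (empty)
ASKS (lowest first):
  #6: 8@97
  #4: 3@100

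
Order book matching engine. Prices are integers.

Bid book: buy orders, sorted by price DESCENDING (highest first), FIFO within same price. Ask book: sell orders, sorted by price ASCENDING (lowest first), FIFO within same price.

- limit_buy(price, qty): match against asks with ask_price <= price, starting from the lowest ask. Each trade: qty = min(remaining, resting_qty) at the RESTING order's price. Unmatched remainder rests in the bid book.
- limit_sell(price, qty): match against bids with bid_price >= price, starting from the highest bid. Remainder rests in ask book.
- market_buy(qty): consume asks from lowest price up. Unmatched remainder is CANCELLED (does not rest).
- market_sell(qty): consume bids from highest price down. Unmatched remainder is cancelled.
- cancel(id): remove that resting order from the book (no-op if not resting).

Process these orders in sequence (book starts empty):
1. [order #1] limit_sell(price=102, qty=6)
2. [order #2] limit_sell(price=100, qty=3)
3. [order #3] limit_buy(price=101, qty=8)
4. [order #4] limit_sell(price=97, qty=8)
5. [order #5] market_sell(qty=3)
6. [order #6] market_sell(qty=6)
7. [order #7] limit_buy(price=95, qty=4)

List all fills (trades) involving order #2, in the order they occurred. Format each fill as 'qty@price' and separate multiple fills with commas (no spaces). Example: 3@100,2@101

Answer: 3@100

Derivation:
After op 1 [order #1] limit_sell(price=102, qty=6): fills=none; bids=[-] asks=[#1:6@102]
After op 2 [order #2] limit_sell(price=100, qty=3): fills=none; bids=[-] asks=[#2:3@100 #1:6@102]
After op 3 [order #3] limit_buy(price=101, qty=8): fills=#3x#2:3@100; bids=[#3:5@101] asks=[#1:6@102]
After op 4 [order #4] limit_sell(price=97, qty=8): fills=#3x#4:5@101; bids=[-] asks=[#4:3@97 #1:6@102]
After op 5 [order #5] market_sell(qty=3): fills=none; bids=[-] asks=[#4:3@97 #1:6@102]
After op 6 [order #6] market_sell(qty=6): fills=none; bids=[-] asks=[#4:3@97 #1:6@102]
After op 7 [order #7] limit_buy(price=95, qty=4): fills=none; bids=[#7:4@95] asks=[#4:3@97 #1:6@102]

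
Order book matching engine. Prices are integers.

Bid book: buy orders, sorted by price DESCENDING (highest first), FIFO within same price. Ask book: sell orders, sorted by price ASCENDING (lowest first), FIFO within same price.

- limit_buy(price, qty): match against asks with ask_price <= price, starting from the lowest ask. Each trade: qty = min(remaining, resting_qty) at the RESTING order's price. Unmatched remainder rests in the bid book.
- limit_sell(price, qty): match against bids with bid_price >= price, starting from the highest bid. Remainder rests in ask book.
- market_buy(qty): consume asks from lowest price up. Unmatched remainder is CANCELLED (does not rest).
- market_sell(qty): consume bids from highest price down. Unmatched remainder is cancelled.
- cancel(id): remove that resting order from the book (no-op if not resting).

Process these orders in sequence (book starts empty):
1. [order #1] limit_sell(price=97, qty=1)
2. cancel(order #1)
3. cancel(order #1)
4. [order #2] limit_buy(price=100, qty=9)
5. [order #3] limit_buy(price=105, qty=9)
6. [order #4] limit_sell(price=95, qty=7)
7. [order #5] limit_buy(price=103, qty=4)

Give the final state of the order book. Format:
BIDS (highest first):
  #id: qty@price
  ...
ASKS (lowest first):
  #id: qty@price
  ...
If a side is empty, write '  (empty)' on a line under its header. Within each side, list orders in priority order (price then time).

Answer: BIDS (highest first):
  #3: 2@105
  #5: 4@103
  #2: 9@100
ASKS (lowest first):
  (empty)

Derivation:
After op 1 [order #1] limit_sell(price=97, qty=1): fills=none; bids=[-] asks=[#1:1@97]
After op 2 cancel(order #1): fills=none; bids=[-] asks=[-]
After op 3 cancel(order #1): fills=none; bids=[-] asks=[-]
After op 4 [order #2] limit_buy(price=100, qty=9): fills=none; bids=[#2:9@100] asks=[-]
After op 5 [order #3] limit_buy(price=105, qty=9): fills=none; bids=[#3:9@105 #2:9@100] asks=[-]
After op 6 [order #4] limit_sell(price=95, qty=7): fills=#3x#4:7@105; bids=[#3:2@105 #2:9@100] asks=[-]
After op 7 [order #5] limit_buy(price=103, qty=4): fills=none; bids=[#3:2@105 #5:4@103 #2:9@100] asks=[-]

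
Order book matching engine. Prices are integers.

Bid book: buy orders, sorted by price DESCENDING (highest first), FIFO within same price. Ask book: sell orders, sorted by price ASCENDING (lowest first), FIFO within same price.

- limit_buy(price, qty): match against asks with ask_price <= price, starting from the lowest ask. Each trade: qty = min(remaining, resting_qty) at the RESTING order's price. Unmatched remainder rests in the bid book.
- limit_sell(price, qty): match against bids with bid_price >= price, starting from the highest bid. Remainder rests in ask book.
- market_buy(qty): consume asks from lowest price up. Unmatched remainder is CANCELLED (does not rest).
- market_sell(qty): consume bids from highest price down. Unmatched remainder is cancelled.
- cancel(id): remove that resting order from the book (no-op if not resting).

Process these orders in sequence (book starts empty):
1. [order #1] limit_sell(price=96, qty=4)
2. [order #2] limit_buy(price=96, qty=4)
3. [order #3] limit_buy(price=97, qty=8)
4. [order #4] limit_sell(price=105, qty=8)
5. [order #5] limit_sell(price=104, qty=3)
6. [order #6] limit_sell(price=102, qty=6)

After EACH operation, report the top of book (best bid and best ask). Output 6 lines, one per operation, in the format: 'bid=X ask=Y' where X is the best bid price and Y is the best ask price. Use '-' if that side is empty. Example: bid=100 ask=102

Answer: bid=- ask=96
bid=- ask=-
bid=97 ask=-
bid=97 ask=105
bid=97 ask=104
bid=97 ask=102

Derivation:
After op 1 [order #1] limit_sell(price=96, qty=4): fills=none; bids=[-] asks=[#1:4@96]
After op 2 [order #2] limit_buy(price=96, qty=4): fills=#2x#1:4@96; bids=[-] asks=[-]
After op 3 [order #3] limit_buy(price=97, qty=8): fills=none; bids=[#3:8@97] asks=[-]
After op 4 [order #4] limit_sell(price=105, qty=8): fills=none; bids=[#3:8@97] asks=[#4:8@105]
After op 5 [order #5] limit_sell(price=104, qty=3): fills=none; bids=[#3:8@97] asks=[#5:3@104 #4:8@105]
After op 6 [order #6] limit_sell(price=102, qty=6): fills=none; bids=[#3:8@97] asks=[#6:6@102 #5:3@104 #4:8@105]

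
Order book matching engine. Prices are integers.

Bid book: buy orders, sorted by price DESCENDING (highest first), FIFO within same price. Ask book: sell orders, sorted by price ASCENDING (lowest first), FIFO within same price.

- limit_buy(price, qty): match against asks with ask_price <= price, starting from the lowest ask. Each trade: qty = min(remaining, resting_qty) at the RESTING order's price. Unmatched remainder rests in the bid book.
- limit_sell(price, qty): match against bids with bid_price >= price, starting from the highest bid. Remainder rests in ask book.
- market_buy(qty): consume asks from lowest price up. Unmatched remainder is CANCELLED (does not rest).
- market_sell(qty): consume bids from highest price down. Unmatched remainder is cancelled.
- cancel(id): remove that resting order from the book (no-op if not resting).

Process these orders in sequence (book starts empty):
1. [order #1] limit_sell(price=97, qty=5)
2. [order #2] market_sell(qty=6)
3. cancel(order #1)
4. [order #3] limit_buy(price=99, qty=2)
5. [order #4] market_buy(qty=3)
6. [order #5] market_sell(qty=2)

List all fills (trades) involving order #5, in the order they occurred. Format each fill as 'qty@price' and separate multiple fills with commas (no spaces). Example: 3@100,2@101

Answer: 2@99

Derivation:
After op 1 [order #1] limit_sell(price=97, qty=5): fills=none; bids=[-] asks=[#1:5@97]
After op 2 [order #2] market_sell(qty=6): fills=none; bids=[-] asks=[#1:5@97]
After op 3 cancel(order #1): fills=none; bids=[-] asks=[-]
After op 4 [order #3] limit_buy(price=99, qty=2): fills=none; bids=[#3:2@99] asks=[-]
After op 5 [order #4] market_buy(qty=3): fills=none; bids=[#3:2@99] asks=[-]
After op 6 [order #5] market_sell(qty=2): fills=#3x#5:2@99; bids=[-] asks=[-]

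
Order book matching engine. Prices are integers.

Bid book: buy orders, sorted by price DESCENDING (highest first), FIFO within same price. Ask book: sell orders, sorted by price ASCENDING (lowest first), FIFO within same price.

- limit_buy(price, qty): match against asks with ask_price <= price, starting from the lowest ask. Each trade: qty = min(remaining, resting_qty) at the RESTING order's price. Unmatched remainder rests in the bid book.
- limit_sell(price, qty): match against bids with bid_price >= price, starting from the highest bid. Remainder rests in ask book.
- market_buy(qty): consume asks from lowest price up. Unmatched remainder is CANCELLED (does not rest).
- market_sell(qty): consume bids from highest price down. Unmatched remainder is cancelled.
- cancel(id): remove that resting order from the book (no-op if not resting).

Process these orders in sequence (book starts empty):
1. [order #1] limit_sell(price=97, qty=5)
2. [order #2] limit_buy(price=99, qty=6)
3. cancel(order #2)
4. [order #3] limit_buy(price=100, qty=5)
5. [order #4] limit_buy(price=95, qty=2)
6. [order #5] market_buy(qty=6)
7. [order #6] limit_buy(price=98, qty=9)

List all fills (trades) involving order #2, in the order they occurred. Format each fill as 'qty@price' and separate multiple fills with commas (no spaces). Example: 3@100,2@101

After op 1 [order #1] limit_sell(price=97, qty=5): fills=none; bids=[-] asks=[#1:5@97]
After op 2 [order #2] limit_buy(price=99, qty=6): fills=#2x#1:5@97; bids=[#2:1@99] asks=[-]
After op 3 cancel(order #2): fills=none; bids=[-] asks=[-]
After op 4 [order #3] limit_buy(price=100, qty=5): fills=none; bids=[#3:5@100] asks=[-]
After op 5 [order #4] limit_buy(price=95, qty=2): fills=none; bids=[#3:5@100 #4:2@95] asks=[-]
After op 6 [order #5] market_buy(qty=6): fills=none; bids=[#3:5@100 #4:2@95] asks=[-]
After op 7 [order #6] limit_buy(price=98, qty=9): fills=none; bids=[#3:5@100 #6:9@98 #4:2@95] asks=[-]

Answer: 5@97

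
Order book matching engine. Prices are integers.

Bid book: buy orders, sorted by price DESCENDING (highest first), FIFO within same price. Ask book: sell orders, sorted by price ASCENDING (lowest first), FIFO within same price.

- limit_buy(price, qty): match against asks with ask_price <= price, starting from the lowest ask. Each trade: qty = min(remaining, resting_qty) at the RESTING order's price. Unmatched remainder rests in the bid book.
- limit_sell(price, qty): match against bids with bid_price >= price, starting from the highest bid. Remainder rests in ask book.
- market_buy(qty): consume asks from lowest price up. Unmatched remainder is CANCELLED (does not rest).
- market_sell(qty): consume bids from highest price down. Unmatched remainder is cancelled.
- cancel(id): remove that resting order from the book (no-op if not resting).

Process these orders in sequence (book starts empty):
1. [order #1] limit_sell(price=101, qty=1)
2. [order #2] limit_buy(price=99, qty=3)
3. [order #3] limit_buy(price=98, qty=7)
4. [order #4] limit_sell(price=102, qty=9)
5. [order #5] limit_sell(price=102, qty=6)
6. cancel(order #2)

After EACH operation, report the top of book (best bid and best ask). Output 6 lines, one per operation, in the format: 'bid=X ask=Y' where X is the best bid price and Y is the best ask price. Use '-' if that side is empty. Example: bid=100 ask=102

Answer: bid=- ask=101
bid=99 ask=101
bid=99 ask=101
bid=99 ask=101
bid=99 ask=101
bid=98 ask=101

Derivation:
After op 1 [order #1] limit_sell(price=101, qty=1): fills=none; bids=[-] asks=[#1:1@101]
After op 2 [order #2] limit_buy(price=99, qty=3): fills=none; bids=[#2:3@99] asks=[#1:1@101]
After op 3 [order #3] limit_buy(price=98, qty=7): fills=none; bids=[#2:3@99 #3:7@98] asks=[#1:1@101]
After op 4 [order #4] limit_sell(price=102, qty=9): fills=none; bids=[#2:3@99 #3:7@98] asks=[#1:1@101 #4:9@102]
After op 5 [order #5] limit_sell(price=102, qty=6): fills=none; bids=[#2:3@99 #3:7@98] asks=[#1:1@101 #4:9@102 #5:6@102]
After op 6 cancel(order #2): fills=none; bids=[#3:7@98] asks=[#1:1@101 #4:9@102 #5:6@102]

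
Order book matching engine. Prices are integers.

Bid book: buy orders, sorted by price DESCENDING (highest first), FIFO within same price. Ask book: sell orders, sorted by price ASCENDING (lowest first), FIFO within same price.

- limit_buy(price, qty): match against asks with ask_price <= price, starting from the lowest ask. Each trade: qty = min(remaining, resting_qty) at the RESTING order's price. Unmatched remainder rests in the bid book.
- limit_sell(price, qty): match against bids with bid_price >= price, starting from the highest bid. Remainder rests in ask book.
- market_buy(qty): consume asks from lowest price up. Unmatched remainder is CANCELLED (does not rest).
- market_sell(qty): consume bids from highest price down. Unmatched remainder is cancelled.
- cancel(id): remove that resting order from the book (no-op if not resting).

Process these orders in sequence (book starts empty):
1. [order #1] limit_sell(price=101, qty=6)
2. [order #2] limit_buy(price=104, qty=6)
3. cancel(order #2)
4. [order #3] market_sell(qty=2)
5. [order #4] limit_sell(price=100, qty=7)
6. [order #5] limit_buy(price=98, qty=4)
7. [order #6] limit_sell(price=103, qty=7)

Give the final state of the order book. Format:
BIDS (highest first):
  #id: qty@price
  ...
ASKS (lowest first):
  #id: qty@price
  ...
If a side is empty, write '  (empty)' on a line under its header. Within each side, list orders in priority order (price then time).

Answer: BIDS (highest first):
  #5: 4@98
ASKS (lowest first):
  #4: 7@100
  #6: 7@103

Derivation:
After op 1 [order #1] limit_sell(price=101, qty=6): fills=none; bids=[-] asks=[#1:6@101]
After op 2 [order #2] limit_buy(price=104, qty=6): fills=#2x#1:6@101; bids=[-] asks=[-]
After op 3 cancel(order #2): fills=none; bids=[-] asks=[-]
After op 4 [order #3] market_sell(qty=2): fills=none; bids=[-] asks=[-]
After op 5 [order #4] limit_sell(price=100, qty=7): fills=none; bids=[-] asks=[#4:7@100]
After op 6 [order #5] limit_buy(price=98, qty=4): fills=none; bids=[#5:4@98] asks=[#4:7@100]
After op 7 [order #6] limit_sell(price=103, qty=7): fills=none; bids=[#5:4@98] asks=[#4:7@100 #6:7@103]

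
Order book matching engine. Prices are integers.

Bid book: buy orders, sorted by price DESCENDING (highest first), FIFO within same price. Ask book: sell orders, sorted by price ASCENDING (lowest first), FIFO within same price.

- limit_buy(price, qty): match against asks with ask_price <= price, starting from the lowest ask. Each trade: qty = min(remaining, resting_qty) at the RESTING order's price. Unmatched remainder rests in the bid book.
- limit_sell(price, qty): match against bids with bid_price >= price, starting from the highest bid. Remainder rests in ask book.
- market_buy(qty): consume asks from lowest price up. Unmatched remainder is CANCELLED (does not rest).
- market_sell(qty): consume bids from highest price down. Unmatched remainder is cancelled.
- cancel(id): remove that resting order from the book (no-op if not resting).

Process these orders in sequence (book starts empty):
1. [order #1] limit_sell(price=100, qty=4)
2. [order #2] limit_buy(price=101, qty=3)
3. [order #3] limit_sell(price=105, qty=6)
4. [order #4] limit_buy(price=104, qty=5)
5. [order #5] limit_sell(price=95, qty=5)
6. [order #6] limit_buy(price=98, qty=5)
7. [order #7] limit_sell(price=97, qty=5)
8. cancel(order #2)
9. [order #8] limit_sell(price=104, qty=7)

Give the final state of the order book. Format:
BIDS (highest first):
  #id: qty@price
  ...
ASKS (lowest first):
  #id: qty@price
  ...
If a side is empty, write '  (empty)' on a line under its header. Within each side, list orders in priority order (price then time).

Answer: BIDS (highest first):
  (empty)
ASKS (lowest first):
  #7: 1@97
  #8: 7@104
  #3: 6@105

Derivation:
After op 1 [order #1] limit_sell(price=100, qty=4): fills=none; bids=[-] asks=[#1:4@100]
After op 2 [order #2] limit_buy(price=101, qty=3): fills=#2x#1:3@100; bids=[-] asks=[#1:1@100]
After op 3 [order #3] limit_sell(price=105, qty=6): fills=none; bids=[-] asks=[#1:1@100 #3:6@105]
After op 4 [order #4] limit_buy(price=104, qty=5): fills=#4x#1:1@100; bids=[#4:4@104] asks=[#3:6@105]
After op 5 [order #5] limit_sell(price=95, qty=5): fills=#4x#5:4@104; bids=[-] asks=[#5:1@95 #3:6@105]
After op 6 [order #6] limit_buy(price=98, qty=5): fills=#6x#5:1@95; bids=[#6:4@98] asks=[#3:6@105]
After op 7 [order #7] limit_sell(price=97, qty=5): fills=#6x#7:4@98; bids=[-] asks=[#7:1@97 #3:6@105]
After op 8 cancel(order #2): fills=none; bids=[-] asks=[#7:1@97 #3:6@105]
After op 9 [order #8] limit_sell(price=104, qty=7): fills=none; bids=[-] asks=[#7:1@97 #8:7@104 #3:6@105]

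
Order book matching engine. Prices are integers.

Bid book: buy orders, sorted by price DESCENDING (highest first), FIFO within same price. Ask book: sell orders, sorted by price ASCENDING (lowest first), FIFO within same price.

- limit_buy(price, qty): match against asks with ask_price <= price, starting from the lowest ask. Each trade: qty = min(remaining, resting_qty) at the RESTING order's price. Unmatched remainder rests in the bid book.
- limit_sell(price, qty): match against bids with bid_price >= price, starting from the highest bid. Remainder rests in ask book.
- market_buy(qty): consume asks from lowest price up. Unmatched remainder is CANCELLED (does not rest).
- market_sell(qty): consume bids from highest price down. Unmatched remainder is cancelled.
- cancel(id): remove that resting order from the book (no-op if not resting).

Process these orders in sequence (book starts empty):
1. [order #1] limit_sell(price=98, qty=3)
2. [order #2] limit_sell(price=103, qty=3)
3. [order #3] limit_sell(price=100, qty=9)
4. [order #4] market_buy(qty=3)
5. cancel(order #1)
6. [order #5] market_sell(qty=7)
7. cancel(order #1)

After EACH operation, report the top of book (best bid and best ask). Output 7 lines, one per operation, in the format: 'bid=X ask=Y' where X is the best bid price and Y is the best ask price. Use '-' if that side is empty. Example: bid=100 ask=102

Answer: bid=- ask=98
bid=- ask=98
bid=- ask=98
bid=- ask=100
bid=- ask=100
bid=- ask=100
bid=- ask=100

Derivation:
After op 1 [order #1] limit_sell(price=98, qty=3): fills=none; bids=[-] asks=[#1:3@98]
After op 2 [order #2] limit_sell(price=103, qty=3): fills=none; bids=[-] asks=[#1:3@98 #2:3@103]
After op 3 [order #3] limit_sell(price=100, qty=9): fills=none; bids=[-] asks=[#1:3@98 #3:9@100 #2:3@103]
After op 4 [order #4] market_buy(qty=3): fills=#4x#1:3@98; bids=[-] asks=[#3:9@100 #2:3@103]
After op 5 cancel(order #1): fills=none; bids=[-] asks=[#3:9@100 #2:3@103]
After op 6 [order #5] market_sell(qty=7): fills=none; bids=[-] asks=[#3:9@100 #2:3@103]
After op 7 cancel(order #1): fills=none; bids=[-] asks=[#3:9@100 #2:3@103]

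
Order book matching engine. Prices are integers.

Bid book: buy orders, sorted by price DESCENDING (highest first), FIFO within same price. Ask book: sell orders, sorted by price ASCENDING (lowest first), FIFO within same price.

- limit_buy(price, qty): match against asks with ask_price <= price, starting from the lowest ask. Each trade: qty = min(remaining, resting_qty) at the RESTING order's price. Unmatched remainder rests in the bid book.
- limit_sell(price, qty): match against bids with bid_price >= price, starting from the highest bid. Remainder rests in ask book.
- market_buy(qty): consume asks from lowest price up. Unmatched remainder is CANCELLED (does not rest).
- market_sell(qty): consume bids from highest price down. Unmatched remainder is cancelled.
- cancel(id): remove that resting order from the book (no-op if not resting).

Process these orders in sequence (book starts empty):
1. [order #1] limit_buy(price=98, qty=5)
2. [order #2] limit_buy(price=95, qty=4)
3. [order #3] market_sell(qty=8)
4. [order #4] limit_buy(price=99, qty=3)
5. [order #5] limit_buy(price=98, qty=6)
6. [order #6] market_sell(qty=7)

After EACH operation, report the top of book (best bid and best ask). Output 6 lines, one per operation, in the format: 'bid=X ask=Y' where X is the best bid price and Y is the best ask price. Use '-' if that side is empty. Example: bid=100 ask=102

After op 1 [order #1] limit_buy(price=98, qty=5): fills=none; bids=[#1:5@98] asks=[-]
After op 2 [order #2] limit_buy(price=95, qty=4): fills=none; bids=[#1:5@98 #2:4@95] asks=[-]
After op 3 [order #3] market_sell(qty=8): fills=#1x#3:5@98 #2x#3:3@95; bids=[#2:1@95] asks=[-]
After op 4 [order #4] limit_buy(price=99, qty=3): fills=none; bids=[#4:3@99 #2:1@95] asks=[-]
After op 5 [order #5] limit_buy(price=98, qty=6): fills=none; bids=[#4:3@99 #5:6@98 #2:1@95] asks=[-]
After op 6 [order #6] market_sell(qty=7): fills=#4x#6:3@99 #5x#6:4@98; bids=[#5:2@98 #2:1@95] asks=[-]

Answer: bid=98 ask=-
bid=98 ask=-
bid=95 ask=-
bid=99 ask=-
bid=99 ask=-
bid=98 ask=-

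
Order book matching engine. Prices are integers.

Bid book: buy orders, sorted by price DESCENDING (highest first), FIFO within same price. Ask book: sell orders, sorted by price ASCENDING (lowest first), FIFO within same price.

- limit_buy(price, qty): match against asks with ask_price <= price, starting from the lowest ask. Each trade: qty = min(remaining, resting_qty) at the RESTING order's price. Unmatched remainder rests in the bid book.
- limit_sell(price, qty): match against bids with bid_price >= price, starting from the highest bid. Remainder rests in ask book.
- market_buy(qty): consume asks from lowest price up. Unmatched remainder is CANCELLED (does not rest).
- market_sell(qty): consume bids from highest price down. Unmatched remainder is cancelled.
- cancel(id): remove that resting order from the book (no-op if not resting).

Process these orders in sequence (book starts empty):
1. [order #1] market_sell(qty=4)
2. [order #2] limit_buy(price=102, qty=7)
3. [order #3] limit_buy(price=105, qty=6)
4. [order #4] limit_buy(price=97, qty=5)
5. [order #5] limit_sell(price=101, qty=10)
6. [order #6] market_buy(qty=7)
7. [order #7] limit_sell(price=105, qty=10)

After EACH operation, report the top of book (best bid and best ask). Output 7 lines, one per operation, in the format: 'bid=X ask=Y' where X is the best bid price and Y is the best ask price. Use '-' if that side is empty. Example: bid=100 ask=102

After op 1 [order #1] market_sell(qty=4): fills=none; bids=[-] asks=[-]
After op 2 [order #2] limit_buy(price=102, qty=7): fills=none; bids=[#2:7@102] asks=[-]
After op 3 [order #3] limit_buy(price=105, qty=6): fills=none; bids=[#3:6@105 #2:7@102] asks=[-]
After op 4 [order #4] limit_buy(price=97, qty=5): fills=none; bids=[#3:6@105 #2:7@102 #4:5@97] asks=[-]
After op 5 [order #5] limit_sell(price=101, qty=10): fills=#3x#5:6@105 #2x#5:4@102; bids=[#2:3@102 #4:5@97] asks=[-]
After op 6 [order #6] market_buy(qty=7): fills=none; bids=[#2:3@102 #4:5@97] asks=[-]
After op 7 [order #7] limit_sell(price=105, qty=10): fills=none; bids=[#2:3@102 #4:5@97] asks=[#7:10@105]

Answer: bid=- ask=-
bid=102 ask=-
bid=105 ask=-
bid=105 ask=-
bid=102 ask=-
bid=102 ask=-
bid=102 ask=105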